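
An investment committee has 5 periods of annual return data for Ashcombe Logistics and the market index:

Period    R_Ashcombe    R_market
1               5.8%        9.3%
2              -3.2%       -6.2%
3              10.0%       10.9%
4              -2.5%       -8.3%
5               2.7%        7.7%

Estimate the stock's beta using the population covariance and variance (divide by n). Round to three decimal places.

0.566

Mean R_i = (5.8 − 3.2 + 10.0 − 2.5 + 2.7) / 5 = 2.5600%
Mean R_m = (9.3 − 6.2 + 10.9 − 8.3 + 7.7) / 5 = 2.6800%
Σ(R_i − R̄_i)(R_m − R̄_m) = 190.0160  ⇒  Cov = 190.0160 / 5 = 38.0032
Σ(R_m − R̄_m)² = 336.0080  ⇒  Var(R_m) = 336.0080 / 5 = 67.2016
β = Cov / Var(R_m) = 38.0032 / 67.2016 = 0.5655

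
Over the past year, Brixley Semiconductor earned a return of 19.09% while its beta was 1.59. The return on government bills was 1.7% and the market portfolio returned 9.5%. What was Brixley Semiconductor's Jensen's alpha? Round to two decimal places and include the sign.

Market excess return = 9.5% − 1.7% = 7.80%
CAPM benchmark = R_f + β(R_m − R_f) = 1.7% + 1.59 × 7.8% = 14.1020%
α = actual − benchmark = 19.09% − 14.1020% = +4.99%

+4.99%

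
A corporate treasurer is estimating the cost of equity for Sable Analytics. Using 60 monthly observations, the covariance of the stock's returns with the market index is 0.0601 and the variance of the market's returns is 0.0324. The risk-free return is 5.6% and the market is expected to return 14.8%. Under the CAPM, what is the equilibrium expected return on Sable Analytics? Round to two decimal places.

β = Cov(R_i, R_m) / Var(R_m) = 0.0601 / 0.0324 = 1.8549
MRP = 14.8% − 5.6% = 9.20%
E(R) = R_f + β × MRP = 5.6% + 1.8549 × 9.2% = 22.67%

22.67%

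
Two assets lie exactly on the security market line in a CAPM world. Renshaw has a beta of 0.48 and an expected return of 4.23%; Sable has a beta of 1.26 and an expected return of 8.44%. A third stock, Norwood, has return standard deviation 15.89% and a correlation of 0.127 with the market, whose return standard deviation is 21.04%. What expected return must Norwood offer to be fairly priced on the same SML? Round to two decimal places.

2.16%

MRP = (8.44% − 4.23%) / (1.26 − 0.48) = 5.3974%
R_f = 4.23% − 0.48 × 5.3974% = 1.6392%
β_Norwood = ρ·σ_i/σ_m = 0.127 × 15.89 / 21.04 = 0.0959
E(R_Norwood) = R_f + β × MRP = 1.6392% + 0.0959 × 5.3974% = 2.16%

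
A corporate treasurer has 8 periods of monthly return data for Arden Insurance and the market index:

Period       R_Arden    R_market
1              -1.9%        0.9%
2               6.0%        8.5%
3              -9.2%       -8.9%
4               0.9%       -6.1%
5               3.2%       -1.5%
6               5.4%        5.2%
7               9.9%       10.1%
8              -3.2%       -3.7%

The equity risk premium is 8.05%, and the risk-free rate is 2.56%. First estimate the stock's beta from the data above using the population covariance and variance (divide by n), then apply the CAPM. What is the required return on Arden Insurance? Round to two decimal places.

8.73%

Mean R_i = (-1.9 + 6.0 − 9.2 + 0.9 + 3.2 + 5.4 + 9.9 − 3.2) / 8 = 1.3875%
Mean R_m = (0.9 + 8.5 − 8.9 − 6.1 − 1.5 + 5.2 + 10.1 − 3.7) / 8 = 0.5625%
Σ(R_i − R̄_i)(R_m − R̄_m) = 254.5463  ⇒  Cov = 254.5463 / 8 = 31.8183
Σ(R_m − R̄_m)² = 331.9388  ⇒  Var(R_m) = 331.9388 / 8 = 41.4924
β = Cov / Var(R_m) = 31.8183 / 41.4924 = 0.7668
E(R) = R_f + β × MRP = 2.56% + 0.7668 × 8.05% = 8.73%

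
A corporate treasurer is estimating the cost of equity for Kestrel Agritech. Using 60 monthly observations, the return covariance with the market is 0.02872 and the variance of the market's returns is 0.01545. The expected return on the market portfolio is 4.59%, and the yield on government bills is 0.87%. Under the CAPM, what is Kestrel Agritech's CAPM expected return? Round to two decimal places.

β = Cov(R_i, R_m) / Var(R_m) = 0.02872 / 0.01545 = 1.8589
MRP = 4.59% − 0.87% = 3.72%
E(R) = R_f + β × MRP = 0.87% + 1.8589 × 3.72% = 7.79%

7.79%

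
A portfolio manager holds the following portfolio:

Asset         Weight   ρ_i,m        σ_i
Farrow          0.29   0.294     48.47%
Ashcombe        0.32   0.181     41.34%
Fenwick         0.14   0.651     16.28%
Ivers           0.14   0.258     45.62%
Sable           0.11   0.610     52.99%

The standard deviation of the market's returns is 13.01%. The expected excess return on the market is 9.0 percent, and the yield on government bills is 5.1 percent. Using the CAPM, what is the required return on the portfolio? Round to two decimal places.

14.24%

β_Farrow = 0.294 × 48.47% / 13.01% = 1.0953
β_Ashcombe = 0.181 × 41.34% / 13.01% = 0.5751
β_Fenwick = 0.651 × 16.28% / 13.01% = 0.8146
β_Ivers = 0.258 × 45.62% / 13.01% = 0.9047
β_Sable = 0.610 × 52.99% / 13.01% = 2.4845
β_P = Σ w_i β_i = 0.29×1.0953 + 0.32×0.5751 + 0.14×0.8146 + 0.14×0.9047 + 0.11×2.4845 = 1.0157
E(R_P) = R_f + β_P × MRP = 5.1% + 1.0157 × 9.0% = 14.24%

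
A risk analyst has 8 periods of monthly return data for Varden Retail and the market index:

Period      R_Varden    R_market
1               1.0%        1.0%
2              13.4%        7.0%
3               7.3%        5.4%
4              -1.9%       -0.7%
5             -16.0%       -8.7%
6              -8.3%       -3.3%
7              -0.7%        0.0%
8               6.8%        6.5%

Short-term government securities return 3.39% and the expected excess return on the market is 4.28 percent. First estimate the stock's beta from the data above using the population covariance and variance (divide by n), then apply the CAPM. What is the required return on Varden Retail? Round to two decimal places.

Mean R_i = (1.0 + 13.4 + 7.3 − 1.9 − 16.0 − 8.3 − 0.7 + 6.8) / 8 = 0.2000%
Mean R_m = (1.0 + 7.0 + 5.4 − 0.7 − 8.7 − 3.3 + 0.0 + 6.5) / 8 = 0.9000%
Σ(R_i − R̄_i)(R_m − R̄_m) = 344.9000  ⇒  Cov = 344.9000 / 8 = 43.1125
Σ(R_m − R̄_m)² = 202.0000  ⇒  Var(R_m) = 202.0000 / 8 = 25.2500
β = Cov / Var(R_m) = 43.1125 / 25.2500 = 1.7074
E(R) = R_f + β × MRP = 3.39% + 1.7074 × 4.28% = 10.70%

10.70%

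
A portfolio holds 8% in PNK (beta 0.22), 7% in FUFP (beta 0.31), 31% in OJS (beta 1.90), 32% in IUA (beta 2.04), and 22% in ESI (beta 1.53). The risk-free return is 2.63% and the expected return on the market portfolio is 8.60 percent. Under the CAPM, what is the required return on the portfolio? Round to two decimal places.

β_P = Σ w_i β_i = 0.08×0.22 + 0.07×0.31 + 0.31×1.90 + 0.32×2.04 + 0.22×1.53 = 1.6177
MRP = 8.60% − 2.63% = 5.97%
E(R_P) = R_f + β_P × MRP = 2.63% + 1.6177 × 5.97% = 12.29%

12.29%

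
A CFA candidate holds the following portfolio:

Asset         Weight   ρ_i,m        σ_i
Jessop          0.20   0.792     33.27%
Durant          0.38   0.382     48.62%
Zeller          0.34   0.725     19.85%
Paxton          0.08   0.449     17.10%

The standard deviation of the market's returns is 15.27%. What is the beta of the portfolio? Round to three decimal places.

β_Jessop = 0.792 × 33.27% / 15.27% = 1.7256
β_Durant = 0.382 × 48.62% / 15.27% = 1.2163
β_Zeller = 0.725 × 19.85% / 15.27% = 0.9425
β_Paxton = 0.449 × 17.10% / 15.27% = 0.5028
β_P = Σ w_i β_i = 0.20×1.7256 + 0.38×1.2163 + 0.34×0.9425 + 0.08×0.5028 = 1.1680

1.168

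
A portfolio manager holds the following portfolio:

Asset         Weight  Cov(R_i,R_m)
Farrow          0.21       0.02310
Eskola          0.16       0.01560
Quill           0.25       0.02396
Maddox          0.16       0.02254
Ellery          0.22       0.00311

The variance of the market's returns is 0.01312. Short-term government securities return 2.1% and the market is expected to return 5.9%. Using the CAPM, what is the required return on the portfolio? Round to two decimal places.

7.21%

β_Farrow = 0.02310 / 0.01312 = 1.7607
β_Eskola = 0.01560 / 0.01312 = 1.1890
β_Quill = 0.02396 / 0.01312 = 1.8262
β_Maddox = 0.02254 / 0.01312 = 1.7180
β_Ellery = 0.00311 / 0.01312 = 0.2370
β_P = Σ w_i β_i = 0.21×1.7607 + 0.16×1.1890 + 0.25×1.8262 + 0.16×1.7180 + 0.22×0.2370 = 1.3436
MRP = 5.9% − 2.1% = 3.80%
E(R_P) = R_f + β_P × MRP = 2.1% + 1.3436 × 3.8% = 7.21%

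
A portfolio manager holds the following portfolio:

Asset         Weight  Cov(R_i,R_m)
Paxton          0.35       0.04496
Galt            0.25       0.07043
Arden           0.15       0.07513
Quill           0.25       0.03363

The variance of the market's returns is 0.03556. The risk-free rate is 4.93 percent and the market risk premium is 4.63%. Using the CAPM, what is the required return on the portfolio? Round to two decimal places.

β_Paxton = 0.04496 / 0.03556 = 1.2643
β_Galt = 0.07043 / 0.03556 = 1.9806
β_Arden = 0.07513 / 0.03556 = 2.1128
β_Quill = 0.03363 / 0.03556 = 0.9457
β_P = Σ w_i β_i = 0.35×1.2643 + 0.25×1.9806 + 0.15×2.1128 + 0.25×0.9457 = 1.4910
E(R_P) = R_f + β_P × MRP = 4.93% + 1.4910 × 4.63% = 11.83%

11.83%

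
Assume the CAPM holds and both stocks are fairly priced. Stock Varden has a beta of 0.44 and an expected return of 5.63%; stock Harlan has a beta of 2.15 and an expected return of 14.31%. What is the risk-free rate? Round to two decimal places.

3.40%

Both satisfy E(R) = R_f + β·MRP, so the slope of the SML is
MRP = (14.31% − 5.63%) / (2.15 − 0.44) = 8.68% / 1.71 = 5.0760%
R_f = E(R_Varden) − β_Varden·MRP = 5.63% − 0.44 × 5.0760% = 3.3966%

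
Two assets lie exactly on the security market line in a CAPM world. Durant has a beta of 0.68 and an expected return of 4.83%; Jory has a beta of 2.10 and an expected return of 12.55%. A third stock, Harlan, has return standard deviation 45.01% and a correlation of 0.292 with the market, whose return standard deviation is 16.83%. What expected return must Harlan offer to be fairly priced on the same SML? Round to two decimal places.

MRP = (12.55% − 4.83%) / (2.10 − 0.68) = 5.4366%
R_f = 4.83% − 0.68 × 5.4366% = 1.1331%
β_Harlan = ρ·σ_i/σ_m = 0.292 × 45.01 / 16.83 = 0.7809
E(R_Harlan) = R_f + β × MRP = 1.1331% + 0.7809 × 5.4366% = 5.38%

5.38%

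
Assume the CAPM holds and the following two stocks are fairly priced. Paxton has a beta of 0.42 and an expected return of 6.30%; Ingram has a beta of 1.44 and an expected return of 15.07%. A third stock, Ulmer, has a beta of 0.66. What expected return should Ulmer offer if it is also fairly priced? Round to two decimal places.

8.36%

MRP (SML slope) = (15.07% − 6.30%) / (1.44 − 0.42) = 8.77% / 1.02 = 8.5980%
R_f (intercept) = 6.30% − 0.42 × 8.5980% = 2.6888%
E(R_Ulmer) = R_f + β × MRP = 2.6888% + 0.66 × 8.5980% = 8.36%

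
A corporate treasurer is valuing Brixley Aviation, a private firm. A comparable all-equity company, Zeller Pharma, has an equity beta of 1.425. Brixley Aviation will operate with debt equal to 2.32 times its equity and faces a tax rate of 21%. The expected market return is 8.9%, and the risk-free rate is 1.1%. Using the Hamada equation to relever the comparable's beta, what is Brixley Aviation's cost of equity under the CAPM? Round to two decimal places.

β_L = β_U × [1 + (1 − t)(D/E)] = 1.425 × [1 + (1 − 0.21) × 2.32]
    = 1.425 × [1 + 0.79 × 2.32] = 1.425 × 2.8328 = 4.0367
MRP = 8.9% − 1.1% = 7.80%
E(R) = R_f + β_L × MRP = 1.1% + 4.0367 × 7.8% = 32.59%

32.59%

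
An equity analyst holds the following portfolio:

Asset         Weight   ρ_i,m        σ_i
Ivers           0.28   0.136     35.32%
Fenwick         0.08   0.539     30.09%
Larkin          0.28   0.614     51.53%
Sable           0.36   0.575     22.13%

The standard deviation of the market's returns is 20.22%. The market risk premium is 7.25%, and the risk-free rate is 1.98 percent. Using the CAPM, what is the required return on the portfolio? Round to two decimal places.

β_Ivers = 0.136 × 35.32% / 20.22% = 0.2376
β_Fenwick = 0.539 × 30.09% / 20.22% = 0.8021
β_Larkin = 0.614 × 51.53% / 20.22% = 1.5648
β_Sable = 0.575 × 22.13% / 20.22% = 0.6293
β_P = Σ w_i β_i = 0.28×0.2376 + 0.08×0.8021 + 0.28×1.5648 + 0.36×0.6293 = 0.7954
E(R_P) = R_f + β_P × MRP = 1.98% + 0.7954 × 7.25% = 7.75%

7.75%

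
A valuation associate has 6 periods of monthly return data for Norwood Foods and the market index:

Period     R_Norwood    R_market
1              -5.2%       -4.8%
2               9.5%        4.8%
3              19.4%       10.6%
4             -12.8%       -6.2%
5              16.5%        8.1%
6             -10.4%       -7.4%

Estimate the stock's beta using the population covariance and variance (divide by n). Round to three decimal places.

1.763

Mean R_i = (-5.2 + 9.5 + 19.4 − 12.8 + 16.5 − 10.4) / 6 = 2.8333%
Mean R_m = (-4.8 + 4.8 + 10.6 − 6.2 + 8.1 − 7.4) / 6 = 0.8500%
Σ(R_i − R̄_i)(R_m − R̄_m) = 551.7200  ⇒  Cov = 551.7200 / 6 = 91.9533
Σ(R_m − R̄_m)² = 312.9150  ⇒  Var(R_m) = 312.9150 / 6 = 52.1525
β = Cov / Var(R_m) = 91.9533 / 52.1525 = 1.7632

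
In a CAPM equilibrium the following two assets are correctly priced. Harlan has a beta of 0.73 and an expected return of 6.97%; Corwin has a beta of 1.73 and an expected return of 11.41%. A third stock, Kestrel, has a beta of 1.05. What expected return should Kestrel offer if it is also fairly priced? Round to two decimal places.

MRP (SML slope) = (11.41% − 6.97%) / (1.73 − 0.73) = 4.44% / 1.00 = 4.4400%
R_f (intercept) = 6.97% − 0.73 × 4.4400% = 3.7288%
E(R_Kestrel) = R_f + β × MRP = 3.7288% + 1.05 × 4.4400% = 8.39%

8.39%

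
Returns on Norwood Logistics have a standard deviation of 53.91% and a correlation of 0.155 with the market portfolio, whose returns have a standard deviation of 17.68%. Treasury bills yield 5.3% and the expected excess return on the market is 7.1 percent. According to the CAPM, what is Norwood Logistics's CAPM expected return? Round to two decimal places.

8.66%

β = ρ × σ_i / σ_m = 0.155 × 53.91% / 17.68% = 0.4726
E(R) = 5.3% + 0.4726 × 7.1% = 8.66%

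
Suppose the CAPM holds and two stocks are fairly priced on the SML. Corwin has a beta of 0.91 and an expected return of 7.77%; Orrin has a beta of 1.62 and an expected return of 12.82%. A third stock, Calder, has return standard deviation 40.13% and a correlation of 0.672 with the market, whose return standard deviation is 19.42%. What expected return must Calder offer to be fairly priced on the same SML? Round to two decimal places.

11.17%

MRP = (12.82% − 7.77%) / (1.62 − 0.91) = 7.1127%
R_f = 7.77% − 0.91 × 7.1127% = 1.2974%
β_Calder = ρ·σ_i/σ_m = 0.672 × 40.13 / 19.42 = 1.3886
E(R_Calder) = R_f + β × MRP = 1.2974% + 1.3886 × 7.1127% = 11.17%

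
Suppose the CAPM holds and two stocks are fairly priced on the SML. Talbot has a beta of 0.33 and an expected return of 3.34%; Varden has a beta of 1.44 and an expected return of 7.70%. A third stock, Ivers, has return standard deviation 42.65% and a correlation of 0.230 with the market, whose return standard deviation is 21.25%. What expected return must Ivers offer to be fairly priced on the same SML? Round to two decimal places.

MRP = (7.70% − 3.34%) / (1.44 − 0.33) = 3.9279%
R_f = 3.34% − 0.33 × 3.9279% = 2.0438%
β_Ivers = ρ·σ_i/σ_m = 0.230 × 42.65 / 21.25 = 0.4616
E(R_Ivers) = R_f + β × MRP = 2.0438% + 0.4616 × 3.9279% = 3.86%

3.86%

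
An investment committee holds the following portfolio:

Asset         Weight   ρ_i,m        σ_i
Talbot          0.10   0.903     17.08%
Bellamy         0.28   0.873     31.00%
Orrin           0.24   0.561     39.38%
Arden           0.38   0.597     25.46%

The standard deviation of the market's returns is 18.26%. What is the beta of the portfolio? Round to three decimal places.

β_Talbot = 0.903 × 17.08% / 18.26% = 0.8446
β_Bellamy = 0.873 × 31.00% / 18.26% = 1.4821
β_Orrin = 0.561 × 39.38% / 18.26% = 1.2099
β_Arden = 0.597 × 25.46% / 18.26% = 0.8324
β_P = Σ w_i β_i = 0.10×0.8446 + 0.28×1.4821 + 0.24×1.2099 + 0.38×0.8324 = 1.1061

1.106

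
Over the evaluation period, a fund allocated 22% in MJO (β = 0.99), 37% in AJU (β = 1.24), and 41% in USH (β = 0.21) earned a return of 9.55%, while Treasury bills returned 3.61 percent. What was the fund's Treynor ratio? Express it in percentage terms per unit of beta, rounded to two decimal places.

7.79%

β_P = 0.22×0.99 + 0.37×1.24 + 0.41×0.21 = 0.7627
Treynor = (R_P − R_f) / β_P = (9.55% − 3.61%) / 0.7627 = 5.94% / 0.7627 = 7.79%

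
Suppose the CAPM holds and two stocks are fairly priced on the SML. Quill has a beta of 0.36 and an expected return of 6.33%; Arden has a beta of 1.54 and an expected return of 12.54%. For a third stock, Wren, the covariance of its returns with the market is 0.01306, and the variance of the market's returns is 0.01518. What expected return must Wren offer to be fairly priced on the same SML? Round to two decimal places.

MRP = (12.54% − 6.33%) / (1.54 − 0.36) = 5.2627%
R_f = 6.33% − 0.36 × 5.2627% = 4.4354%
β_Wren = Cov / Var(R_m) = 0.01306 / 0.01518 = 0.8603
E(R_Wren) = R_f + β × MRP = 4.4354% + 0.8603 × 5.2627% = 8.96%

8.96%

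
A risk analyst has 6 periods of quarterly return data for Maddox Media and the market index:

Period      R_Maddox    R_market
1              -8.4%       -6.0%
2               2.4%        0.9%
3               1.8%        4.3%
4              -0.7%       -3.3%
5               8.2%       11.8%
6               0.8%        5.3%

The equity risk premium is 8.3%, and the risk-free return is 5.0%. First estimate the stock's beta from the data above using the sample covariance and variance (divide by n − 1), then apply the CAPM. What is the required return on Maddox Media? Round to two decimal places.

11.25%

Mean R_i = (-8.4 + 2.4 + 1.8 − 0.7 + 8.2 + 0.8) / 6 = 0.6833%
Mean R_m = (-6.0 + 0.9 + 4.3 − 3.3 + 11.8 + 5.3) / 6 = 2.1667%
Σ(R_i − R̄_i)(R_m − R̄_m) = 154.7267  ⇒  Cov = 154.7267 / 5 = 30.9453
Σ(R_m − R̄_m)² = 205.3533  ⇒  Var(R_m) = 205.3533 / 5 = 41.0707
β = Cov / Var(R_m) = 30.9453 / 41.0707 = 0.7535
E(R) = R_f + β × MRP = 5.0% + 0.7535 × 8.3% = 11.25%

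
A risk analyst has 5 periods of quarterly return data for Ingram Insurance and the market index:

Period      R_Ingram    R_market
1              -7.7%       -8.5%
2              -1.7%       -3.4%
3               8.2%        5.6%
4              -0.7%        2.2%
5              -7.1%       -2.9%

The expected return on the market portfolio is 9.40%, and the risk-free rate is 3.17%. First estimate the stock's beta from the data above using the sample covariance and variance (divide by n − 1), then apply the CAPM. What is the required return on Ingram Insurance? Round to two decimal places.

9.66%

Mean R_i = (-7.7 − 1.7 + 8.2 − 0.7 − 7.1) / 5 = -1.8000%
Mean R_m = (-8.5 − 3.4 + 5.6 + 2.2 − 2.9) / 5 = -1.4000%
Σ(R_i − R̄_i)(R_m − R̄_m) = 123.6000  ⇒  Cov = 123.6000 / 4 = 30.9000
Σ(R_m − R̄_m)² = 118.6200  ⇒  Var(R_m) = 118.6200 / 4 = 29.6550
β = Cov / Var(R_m) = 30.9000 / 29.6550 = 1.0420
MRP = 9.40% − 3.17% = 6.23%
E(R) = R_f + β × MRP = 3.17% + 1.0420 × 6.23% = 9.66%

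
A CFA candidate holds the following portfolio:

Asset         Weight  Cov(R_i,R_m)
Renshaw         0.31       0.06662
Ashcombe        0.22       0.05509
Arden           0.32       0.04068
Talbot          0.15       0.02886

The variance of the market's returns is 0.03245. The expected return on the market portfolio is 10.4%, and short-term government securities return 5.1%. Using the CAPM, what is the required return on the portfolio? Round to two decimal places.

13.29%

β_Renshaw = 0.06662 / 0.03245 = 2.0530
β_Ashcombe = 0.05509 / 0.03245 = 1.6977
β_Arden = 0.04068 / 0.03245 = 1.2536
β_Talbot = 0.02886 / 0.03245 = 0.8894
β_P = Σ w_i β_i = 0.31×2.0530 + 0.22×1.6977 + 0.32×1.2536 + 0.15×0.8894 = 1.5445
MRP = 10.4% − 5.1% = 5.30%
E(R_P) = R_f + β_P × MRP = 5.1% + 1.5445 × 5.3% = 13.29%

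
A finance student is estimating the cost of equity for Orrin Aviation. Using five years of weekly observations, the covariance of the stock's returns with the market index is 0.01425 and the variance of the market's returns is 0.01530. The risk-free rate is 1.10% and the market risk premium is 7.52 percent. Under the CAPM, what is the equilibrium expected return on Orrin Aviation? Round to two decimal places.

β = Cov(R_i, R_m) / Var(R_m) = 0.01425 / 0.01530 = 0.9314
E(R) = R_f + β × MRP = 1.10% + 0.9314 × 7.52% = 8.10%

8.10%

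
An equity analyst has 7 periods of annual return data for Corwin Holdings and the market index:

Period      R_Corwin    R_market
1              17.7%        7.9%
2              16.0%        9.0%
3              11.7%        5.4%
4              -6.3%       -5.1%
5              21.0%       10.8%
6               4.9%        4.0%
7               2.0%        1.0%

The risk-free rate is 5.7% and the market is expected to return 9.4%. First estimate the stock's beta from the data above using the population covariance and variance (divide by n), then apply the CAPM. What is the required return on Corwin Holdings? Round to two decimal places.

Mean R_i = (17.7 + 16.0 + 11.7 − 6.3 + 21.0 + 4.9 + 2.0) / 7 = 9.5714%
Mean R_m = (7.9 + 9.0 + 5.4 − 5.1 + 10.8 + 4.0 + 1.0) / 7 = 4.7143%
Σ(R_i − R̄_i)(R_m − R̄_m) = 311.6829  ⇒  Cov = 311.6829 / 7 = 44.5261
Σ(R_m − R̄_m)² = 176.6486  ⇒  Var(R_m) = 176.6486 / 7 = 25.2355
β = Cov / Var(R_m) = 44.5261 / 25.2355 = 1.7644
MRP = 9.4% − 5.7% = 3.70%
E(R) = R_f + β × MRP = 5.7% + 1.7644 × 3.7% = 12.23%

12.23%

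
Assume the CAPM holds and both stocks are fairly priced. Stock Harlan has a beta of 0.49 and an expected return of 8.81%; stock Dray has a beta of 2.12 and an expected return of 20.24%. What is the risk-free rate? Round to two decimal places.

5.37%

Both satisfy E(R) = R_f + β·MRP, so the slope of the SML is
MRP = (20.24% − 8.81%) / (2.12 − 0.49) = 11.43% / 1.63 = 7.0123%
R_f = E(R_Harlan) − β_Harlan·MRP = 8.81% − 0.49 × 7.0123% = 5.3740%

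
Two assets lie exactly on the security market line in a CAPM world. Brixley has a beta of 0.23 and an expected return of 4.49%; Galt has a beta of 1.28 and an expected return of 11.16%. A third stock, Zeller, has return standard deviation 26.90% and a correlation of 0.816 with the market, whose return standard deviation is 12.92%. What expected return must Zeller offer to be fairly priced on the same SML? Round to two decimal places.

MRP = (11.16% − 4.49%) / (1.28 − 0.23) = 6.3524%
R_f = 4.49% − 0.23 × 6.3524% = 3.0289%
β_Zeller = ρ·σ_i/σ_m = 0.816 × 26.90 / 12.92 = 1.6989
E(R_Zeller) = R_f + β × MRP = 3.0289% + 1.6989 × 6.3524% = 13.82%

13.82%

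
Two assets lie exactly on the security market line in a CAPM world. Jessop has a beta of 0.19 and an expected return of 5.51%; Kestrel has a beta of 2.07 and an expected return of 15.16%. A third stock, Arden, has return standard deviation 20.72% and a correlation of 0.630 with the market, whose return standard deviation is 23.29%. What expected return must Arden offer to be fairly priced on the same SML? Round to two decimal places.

7.41%

MRP = (15.16% − 5.51%) / (2.07 − 0.19) = 5.1330%
R_f = 5.51% − 0.19 × 5.1330% = 4.5347%
β_Arden = ρ·σ_i/σ_m = 0.630 × 20.72 / 23.29 = 0.5605
E(R_Arden) = R_f + β × MRP = 4.5347% + 0.5605 × 5.1330% = 7.41%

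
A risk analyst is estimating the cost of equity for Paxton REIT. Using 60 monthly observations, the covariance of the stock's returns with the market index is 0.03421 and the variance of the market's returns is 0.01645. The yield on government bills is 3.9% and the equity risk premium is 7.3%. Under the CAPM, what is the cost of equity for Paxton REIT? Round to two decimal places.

19.08%

β = Cov(R_i, R_m) / Var(R_m) = 0.03421 / 0.01645 = 2.0796
E(R) = R_f + β × MRP = 3.9% + 2.0796 × 7.3% = 19.08%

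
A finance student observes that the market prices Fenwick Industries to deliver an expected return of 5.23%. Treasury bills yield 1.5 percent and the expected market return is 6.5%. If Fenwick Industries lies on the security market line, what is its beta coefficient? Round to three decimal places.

MRP = 6.5% − 1.5% = 5.00%
β = (E(R) − R_f) / MRP = (5.23% − 1.5%) / 5.0% = 3.73% / 5.0% = 0.746

0.746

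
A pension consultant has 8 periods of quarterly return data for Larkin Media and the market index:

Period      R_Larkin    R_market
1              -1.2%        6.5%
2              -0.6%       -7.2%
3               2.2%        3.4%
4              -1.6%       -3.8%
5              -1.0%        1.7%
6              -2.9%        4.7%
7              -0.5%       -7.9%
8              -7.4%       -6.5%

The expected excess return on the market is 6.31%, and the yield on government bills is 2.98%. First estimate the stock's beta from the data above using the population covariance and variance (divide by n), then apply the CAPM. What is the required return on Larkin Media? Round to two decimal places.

Mean R_i = (-1.2 − 0.6 + 2.2 − 1.6 − 1.0 − 2.9 − 0.5 − 7.4) / 8 = -1.6250%
Mean R_m = (6.5 − 7.2 + 3.4 − 3.8 + 1.7 + 4.7 − 7.9 − 6.5) / 8 = -1.1375%
Σ(R_i − R̄_i)(R_m − R̄_m) = 32.0125  ⇒  Cov = 32.0125 / 8 = 4.0016
Σ(R_m − R̄_m)² = 239.3788  ⇒  Var(R_m) = 239.3788 / 8 = 29.9224
β = Cov / Var(R_m) = 4.0016 / 29.9224 = 0.1337
E(R) = R_f + β × MRP = 2.98% + 0.1337 × 6.31% = 3.82%

3.82%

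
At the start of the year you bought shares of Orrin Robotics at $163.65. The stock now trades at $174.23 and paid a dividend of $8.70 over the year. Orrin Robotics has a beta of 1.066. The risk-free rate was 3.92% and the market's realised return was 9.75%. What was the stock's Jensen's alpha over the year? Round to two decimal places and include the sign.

+1.65%

Realised HPR = (P1 + D1 − P0) / P0 = (174.23 + 8.70 − 163.65) / 163.65 = 19.28 / 163.65 = 11.7812%
MRP = 9.75% − 3.92% = 5.83%
CAPM required = R_f + β·MRP = 3.92% + 1.066 × 5.83% = 10.13478%
α = realised − required = 11.7812% − 10.13478% = +1.65%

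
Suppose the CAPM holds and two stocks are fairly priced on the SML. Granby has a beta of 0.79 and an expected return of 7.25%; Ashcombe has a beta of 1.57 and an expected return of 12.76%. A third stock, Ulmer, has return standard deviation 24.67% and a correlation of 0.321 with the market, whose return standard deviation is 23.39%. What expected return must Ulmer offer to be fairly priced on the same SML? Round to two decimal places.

MRP = (12.76% − 7.25%) / (1.57 − 0.79) = 7.0641%
R_f = 7.25% − 0.79 × 7.0641% = 1.6694%
β_Ulmer = ρ·σ_i/σ_m = 0.321 × 24.67 / 23.39 = 0.3386
E(R_Ulmer) = R_f + β × MRP = 1.6694% + 0.3386 × 7.0641% = 4.06%

4.06%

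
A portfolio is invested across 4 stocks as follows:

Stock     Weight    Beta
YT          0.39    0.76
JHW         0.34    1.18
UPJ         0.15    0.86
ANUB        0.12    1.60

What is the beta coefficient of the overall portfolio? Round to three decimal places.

1.019

β_P = Σ w_i β_i = 0.39×0.76 + 0.34×1.18 + 0.15×0.86 + 0.12×1.60 = 1.0186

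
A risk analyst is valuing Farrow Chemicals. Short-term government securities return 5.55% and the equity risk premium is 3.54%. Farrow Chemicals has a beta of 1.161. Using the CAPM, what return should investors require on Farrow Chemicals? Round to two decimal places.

E(R) = R_f + β × MRP = 5.55% + 1.161 × 3.54% = 9.66%

9.66%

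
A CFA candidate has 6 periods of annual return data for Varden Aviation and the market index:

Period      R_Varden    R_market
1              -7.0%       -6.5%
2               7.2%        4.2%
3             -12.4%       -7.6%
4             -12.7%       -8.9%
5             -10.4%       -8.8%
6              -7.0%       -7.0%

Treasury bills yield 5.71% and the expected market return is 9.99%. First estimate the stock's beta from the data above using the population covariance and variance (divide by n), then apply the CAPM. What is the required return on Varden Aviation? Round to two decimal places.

11.92%

Mean R_i = (-7.0 + 7.2 − 12.4 − 12.7 − 10.4 − 7.0) / 6 = -7.0500%
Mean R_m = (-6.5 + 4.2 − 7.6 − 8.9 − 8.8 − 7.0) / 6 = -5.7667%
Σ(R_i − R̄_i)(R_m − R̄_m) = 179.6000  ⇒  Cov = 179.6000 / 6 = 29.9333
Σ(R_m − R̄_m)² = 123.7733  ⇒  Var(R_m) = 123.7733 / 6 = 20.6289
β = Cov / Var(R_m) = 29.9333 / 20.6289 = 1.4510
MRP = 9.99% − 5.71% = 4.28%
E(R) = R_f + β × MRP = 5.71% + 1.4510 × 4.28% = 11.92%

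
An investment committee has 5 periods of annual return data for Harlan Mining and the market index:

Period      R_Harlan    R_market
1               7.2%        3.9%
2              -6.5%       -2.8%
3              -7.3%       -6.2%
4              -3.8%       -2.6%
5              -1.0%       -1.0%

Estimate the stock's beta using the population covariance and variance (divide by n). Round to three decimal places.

Mean R_i = (7.2 − 6.5 − 7.3 − 3.8 − 1.0) / 5 = -2.2800%
Mean R_m = (3.9 − 2.8 − 6.2 − 2.6 − 1.0) / 5 = -1.7400%
Σ(R_i − R̄_i)(R_m − R̄_m) = 82.5840  ⇒  Cov = 82.5840 / 5 = 16.5168
Σ(R_m − R̄_m)² = 54.1120  ⇒  Var(R_m) = 54.1120 / 5 = 10.8224
β = Cov / Var(R_m) = 16.5168 / 10.8224 = 1.5262

1.526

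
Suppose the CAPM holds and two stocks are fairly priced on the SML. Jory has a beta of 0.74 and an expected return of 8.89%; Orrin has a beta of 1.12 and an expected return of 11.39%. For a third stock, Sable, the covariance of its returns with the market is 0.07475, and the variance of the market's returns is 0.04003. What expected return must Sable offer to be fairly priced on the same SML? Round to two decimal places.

MRP = (11.39% − 8.89%) / (1.12 − 0.74) = 6.5789%
R_f = 8.89% − 0.74 × 6.5789% = 4.0216%
β_Sable = Cov / Var(R_m) = 0.07475 / 0.04003 = 1.8673
E(R_Sable) = R_f + β × MRP = 4.0216% + 1.8673 × 6.5789% = 16.31%

16.31%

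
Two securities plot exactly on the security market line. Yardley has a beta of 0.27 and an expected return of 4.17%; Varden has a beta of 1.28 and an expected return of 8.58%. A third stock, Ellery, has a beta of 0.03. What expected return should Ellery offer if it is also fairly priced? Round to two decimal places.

3.12%

MRP (SML slope) = (8.58% − 4.17%) / (1.28 − 0.27) = 4.41% / 1.01 = 4.3663%
R_f (intercept) = 4.17% − 0.27 × 4.3663% = 2.9911%
E(R_Ellery) = R_f + β × MRP = 2.9911% + 0.03 × 4.3663% = 3.12%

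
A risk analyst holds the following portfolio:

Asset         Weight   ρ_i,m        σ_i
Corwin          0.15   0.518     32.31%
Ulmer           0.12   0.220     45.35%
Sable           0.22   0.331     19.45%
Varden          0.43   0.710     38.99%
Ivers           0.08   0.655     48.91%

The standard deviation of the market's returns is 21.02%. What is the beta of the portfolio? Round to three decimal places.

β_Corwin = 0.518 × 32.31% / 21.02% = 0.7962
β_Ulmer = 0.220 × 45.35% / 21.02% = 0.4746
β_Sable = 0.331 × 19.45% / 21.02% = 0.3063
β_Varden = 0.710 × 38.99% / 21.02% = 1.3170
β_Ivers = 0.655 × 48.91% / 21.02% = 1.5241
β_P = Σ w_i β_i = 0.15×0.7962 + 0.12×0.4746 + 0.22×0.3063 + 0.43×1.3170 + 0.08×1.5241 = 0.9320

0.932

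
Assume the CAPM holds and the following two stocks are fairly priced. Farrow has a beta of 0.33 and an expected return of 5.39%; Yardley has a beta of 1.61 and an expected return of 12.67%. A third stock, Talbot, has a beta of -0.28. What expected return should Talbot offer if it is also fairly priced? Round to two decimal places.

MRP (SML slope) = (12.67% − 5.39%) / (1.61 − 0.33) = 7.28% / 1.28 = 5.6875%
R_f (intercept) = 5.39% − 0.33 × 5.6875% = 3.5131%
E(R_Talbot) = R_f + β × MRP = 3.5131% + -0.28 × 5.6875% = 1.92%

1.92%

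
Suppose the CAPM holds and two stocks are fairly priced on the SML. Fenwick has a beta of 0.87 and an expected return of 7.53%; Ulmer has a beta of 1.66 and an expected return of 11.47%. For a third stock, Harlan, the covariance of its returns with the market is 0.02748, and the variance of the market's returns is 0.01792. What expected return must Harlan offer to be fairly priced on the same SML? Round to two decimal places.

MRP = (11.47% − 7.53%) / (1.66 − 0.87) = 4.9873%
R_f = 7.53% − 0.87 × 4.9873% = 3.1910%
β_Harlan = Cov / Var(R_m) = 0.02748 / 0.01792 = 1.5335
E(R_Harlan) = R_f + β × MRP = 3.1910% + 1.5335 × 4.9873% = 10.84%

10.84%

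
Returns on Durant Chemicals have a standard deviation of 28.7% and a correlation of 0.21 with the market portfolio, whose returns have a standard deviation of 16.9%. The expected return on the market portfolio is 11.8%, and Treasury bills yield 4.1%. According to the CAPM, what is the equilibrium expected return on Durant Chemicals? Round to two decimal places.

6.85%

β = ρ × σ_i / σ_m = 0.21 × 28.7% / 16.9% = 0.3566
MRP = 11.8% − 4.1% = 7.70%
E(R) = 4.1% + 0.3566 × 7.7% = 6.85%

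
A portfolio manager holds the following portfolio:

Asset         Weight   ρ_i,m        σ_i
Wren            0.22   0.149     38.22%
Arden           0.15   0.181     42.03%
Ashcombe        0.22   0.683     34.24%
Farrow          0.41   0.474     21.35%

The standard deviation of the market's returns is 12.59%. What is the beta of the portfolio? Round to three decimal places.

0.928

β_Wren = 0.149 × 38.22% / 12.59% = 0.4523
β_Arden = 0.181 × 42.03% / 12.59% = 0.6042
β_Ashcombe = 0.683 × 34.24% / 12.59% = 1.8575
β_Farrow = 0.474 × 21.35% / 12.59% = 0.8038
β_P = Σ w_i β_i = 0.22×0.4523 + 0.15×0.6042 + 0.22×1.8575 + 0.41×0.8038 = 0.9283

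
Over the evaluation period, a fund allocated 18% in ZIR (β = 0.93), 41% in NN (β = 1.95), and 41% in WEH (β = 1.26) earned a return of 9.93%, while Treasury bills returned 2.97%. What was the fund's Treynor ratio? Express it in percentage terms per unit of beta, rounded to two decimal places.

β_P = 0.18×0.93 + 0.41×1.95 + 0.41×1.26 = 1.4835
Treynor = (R_P − R_f) / β_P = (9.93% − 2.97%) / 1.4835 = 6.96% / 1.4835 = 4.69%

4.69%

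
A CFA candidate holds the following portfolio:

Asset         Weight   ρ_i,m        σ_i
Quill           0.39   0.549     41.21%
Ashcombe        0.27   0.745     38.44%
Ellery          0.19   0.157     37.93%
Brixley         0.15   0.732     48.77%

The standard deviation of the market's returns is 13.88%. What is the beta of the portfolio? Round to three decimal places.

β_Quill = 0.549 × 41.21% / 13.88% = 1.6300
β_Ashcombe = 0.745 × 38.44% / 13.88% = 2.0632
β_Ellery = 0.157 × 37.93% / 13.88% = 0.4290
β_Brixley = 0.732 × 48.77% / 13.88% = 2.5720
β_P = Σ w_i β_i = 0.39×1.6300 + 0.27×2.0632 + 0.19×0.4290 + 0.15×2.5720 = 1.6601

1.660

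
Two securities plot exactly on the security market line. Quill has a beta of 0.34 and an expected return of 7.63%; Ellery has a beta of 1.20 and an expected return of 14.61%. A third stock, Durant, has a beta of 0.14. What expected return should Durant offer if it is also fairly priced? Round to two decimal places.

MRP (SML slope) = (14.61% − 7.63%) / (1.20 − 0.34) = 6.98% / 0.86 = 8.1163%
R_f (intercept) = 7.63% − 0.34 × 8.1163% = 4.8705%
E(R_Durant) = R_f + β × MRP = 4.8705% + 0.14 × 8.1163% = 6.01%

6.01%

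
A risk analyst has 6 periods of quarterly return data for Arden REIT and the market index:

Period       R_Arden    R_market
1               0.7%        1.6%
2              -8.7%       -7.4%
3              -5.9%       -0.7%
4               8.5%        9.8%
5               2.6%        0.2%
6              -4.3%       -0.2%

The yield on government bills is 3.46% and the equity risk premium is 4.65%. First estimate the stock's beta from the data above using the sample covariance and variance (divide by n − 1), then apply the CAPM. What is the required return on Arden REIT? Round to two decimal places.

8.30%

Mean R_i = (0.7 − 8.7 − 5.9 + 8.5 + 2.6 − 4.3) / 6 = -1.1833%
Mean R_m = (1.6 − 7.4 − 0.7 + 9.8 + 0.2 − 0.2) / 6 = 0.5500%
Σ(R_i − R̄_i)(R_m − R̄_m) = 158.2150  ⇒  Cov = 158.2150 / 5 = 31.6430
Σ(R_m − R̄_m)² = 152.1150  ⇒  Var(R_m) = 152.1150 / 5 = 30.4230
β = Cov / Var(R_m) = 31.6430 / 30.4230 = 1.0401
E(R) = R_f + β × MRP = 3.46% + 1.0401 × 4.65% = 8.30%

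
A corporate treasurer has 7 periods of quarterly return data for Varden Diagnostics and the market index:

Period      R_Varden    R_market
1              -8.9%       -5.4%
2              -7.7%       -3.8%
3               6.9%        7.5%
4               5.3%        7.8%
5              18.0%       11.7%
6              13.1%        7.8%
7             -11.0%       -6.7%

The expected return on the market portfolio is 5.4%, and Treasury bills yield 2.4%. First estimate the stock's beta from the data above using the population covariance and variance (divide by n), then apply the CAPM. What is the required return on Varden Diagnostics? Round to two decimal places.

Mean R_i = (-8.9 − 7.7 + 6.9 + 5.3 + 18.0 + 13.1 − 11.0) / 7 = 2.2429%
Mean R_m = (-5.4 − 3.8 + 7.5 + 7.8 + 11.7 + 7.8 − 6.7) / 7 = 2.7000%
Σ(R_i − R̄_i)(R_m − R̄_m) = 514.5000  ⇒  Cov = 514.5000 / 7 = 73.5000
Σ(R_m − R̄_m)² = 352.2800  ⇒  Var(R_m) = 352.2800 / 7 = 50.3257
β = Cov / Var(R_m) = 73.5000 / 50.3257 = 1.4605
MRP = 5.4% − 2.4% = 3.00%
E(R) = R_f + β × MRP = 2.4% + 1.4605 × 3.0% = 6.78%

6.78%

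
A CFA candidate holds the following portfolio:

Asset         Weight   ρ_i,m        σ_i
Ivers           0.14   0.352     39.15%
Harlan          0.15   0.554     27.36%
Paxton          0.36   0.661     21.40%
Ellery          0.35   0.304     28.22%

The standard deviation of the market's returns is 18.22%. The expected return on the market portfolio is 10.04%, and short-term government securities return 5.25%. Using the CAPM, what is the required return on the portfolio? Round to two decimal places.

8.48%

β_Ivers = 0.352 × 39.15% / 18.22% = 0.7564
β_Harlan = 0.554 × 27.36% / 18.22% = 0.8319
β_Paxton = 0.661 × 21.40% / 18.22% = 0.7764
β_Ellery = 0.304 × 28.22% / 18.22% = 0.4708
β_P = Σ w_i β_i = 0.14×0.7564 + 0.15×0.8319 + 0.36×0.7764 + 0.35×0.4708 = 0.6750
MRP = 10.04% − 5.25% = 4.79%
E(R_P) = R_f + β_P × MRP = 5.25% + 0.6750 × 4.79% = 8.48%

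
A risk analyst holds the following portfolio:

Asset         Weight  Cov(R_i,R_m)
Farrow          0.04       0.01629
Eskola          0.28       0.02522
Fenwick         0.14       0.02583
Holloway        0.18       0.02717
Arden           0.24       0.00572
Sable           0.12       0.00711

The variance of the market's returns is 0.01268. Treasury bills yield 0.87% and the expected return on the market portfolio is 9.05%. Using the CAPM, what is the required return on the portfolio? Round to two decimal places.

12.77%

β_Farrow = 0.01629 / 0.01268 = 1.2847
β_Eskola = 0.02522 / 0.01268 = 1.9890
β_Fenwick = 0.02583 / 0.01268 = 2.0371
β_Holloway = 0.02717 / 0.01268 = 2.1427
β_Arden = 0.00572 / 0.01268 = 0.4511
β_Sable = 0.00711 / 0.01268 = 0.5607
β_P = Σ w_i β_i = 0.04×1.2847 + 0.28×1.9890 + 0.14×2.0371 + 0.18×2.1427 + 0.24×0.4511 + 0.12×0.5607 = 1.4547
MRP = 9.05% − 0.87% = 8.18%
E(R_P) = R_f + β_P × MRP = 0.87% + 1.4547 × 8.18% = 12.77%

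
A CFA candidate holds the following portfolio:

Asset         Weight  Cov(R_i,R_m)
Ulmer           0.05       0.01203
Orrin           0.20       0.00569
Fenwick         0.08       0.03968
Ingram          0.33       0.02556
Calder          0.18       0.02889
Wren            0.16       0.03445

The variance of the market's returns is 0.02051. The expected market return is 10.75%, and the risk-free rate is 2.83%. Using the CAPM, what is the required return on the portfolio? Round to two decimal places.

β_Ulmer = 0.01203 / 0.02051 = 0.5865
β_Orrin = 0.00569 / 0.02051 = 0.2774
β_Fenwick = 0.03968 / 0.02051 = 1.9347
β_Ingram = 0.02556 / 0.02051 = 1.2462
β_Calder = 0.02889 / 0.02051 = 1.4086
β_Wren = 0.03445 / 0.02051 = 1.6797
β_P = Σ w_i β_i = 0.05×0.5865 + 0.20×0.2774 + 0.08×1.9347 + 0.33×1.2462 + 0.18×1.4086 + 0.16×1.6797 = 1.1731
MRP = 10.75% − 2.83% = 7.92%
E(R_P) = R_f + β_P × MRP = 2.83% + 1.1731 × 7.92% = 12.12%

12.12%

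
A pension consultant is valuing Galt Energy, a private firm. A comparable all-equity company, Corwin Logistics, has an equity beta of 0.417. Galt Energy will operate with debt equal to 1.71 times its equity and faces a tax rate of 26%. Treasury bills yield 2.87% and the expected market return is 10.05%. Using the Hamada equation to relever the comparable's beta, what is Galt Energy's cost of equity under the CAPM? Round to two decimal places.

9.65%

β_L = β_U × [1 + (1 − t)(D/E)] = 0.417 × [1 + (1 − 0.26) × 1.71]
    = 0.417 × [1 + 0.74 × 1.71] = 0.417 × 2.2654 = 0.9447
MRP = 10.05% − 2.87% = 7.18%
E(R) = R_f + β_L × MRP = 2.87% + 0.9447 × 7.18% = 9.65%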